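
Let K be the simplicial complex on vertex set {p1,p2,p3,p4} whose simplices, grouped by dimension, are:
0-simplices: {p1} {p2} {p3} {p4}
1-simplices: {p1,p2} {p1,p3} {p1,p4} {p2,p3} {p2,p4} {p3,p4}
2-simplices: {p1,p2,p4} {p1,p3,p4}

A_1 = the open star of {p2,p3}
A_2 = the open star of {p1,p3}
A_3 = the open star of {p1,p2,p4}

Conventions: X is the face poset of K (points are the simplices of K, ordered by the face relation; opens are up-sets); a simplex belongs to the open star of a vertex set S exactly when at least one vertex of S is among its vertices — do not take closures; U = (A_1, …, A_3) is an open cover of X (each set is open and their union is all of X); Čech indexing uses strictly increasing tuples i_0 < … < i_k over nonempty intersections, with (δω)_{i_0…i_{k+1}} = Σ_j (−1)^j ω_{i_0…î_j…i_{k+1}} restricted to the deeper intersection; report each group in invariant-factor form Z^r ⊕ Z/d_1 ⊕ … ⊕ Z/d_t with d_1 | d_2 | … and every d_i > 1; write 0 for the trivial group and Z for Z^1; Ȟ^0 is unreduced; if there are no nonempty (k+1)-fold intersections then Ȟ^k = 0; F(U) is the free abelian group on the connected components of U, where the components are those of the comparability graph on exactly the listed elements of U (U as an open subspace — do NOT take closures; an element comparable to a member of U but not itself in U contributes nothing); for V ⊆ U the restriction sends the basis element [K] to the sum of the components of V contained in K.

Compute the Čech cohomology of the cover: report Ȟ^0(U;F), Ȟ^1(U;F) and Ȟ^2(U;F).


Ȟ^0 = Z, Ȟ^1 = Z, Ȟ^2 = 0

cover nerve:
  A1={{p2},{p3},{p1,p2},{p1,p3},{p2,p3},{p2,p4},{p3,p4},{p1,p2,p4},{p1,p3,p4}} A2={{p1},{p3},{p1,p2},{p1,p3},{p1,p4},{p2,p3},{p3,p4},{p1,p2,p4},{p1,p3,p4}} A3={{p1},{p2},{p4},{p1,p2},{p1,p3},{p1,p4},{p2,p3},{p2,p4},{p3,p4},{p1,p2,p4},{p1,p3,p4}}
  A12={{p3},{p1,p2},{p1,p3},{p2,p3},{p3,p4},{p1,p2,p4},{p1,p3,p4}} A13={{p2},{p1,p2},{p1,p3},{p2,p3},{p2,p4},{p3,p4},{p1,p2,p4},{p1,p3,p4}} A23={{p1},{p1,p2},{p1,p3},{p1,p4},{p2,p3},{p3,p4},{p1,p2,p4},{p1,p3,p4}}
  A123={{p1,p2},{p1,p3},{p2,p3},{p3,p4},{p1,p2,p4},{p1,p3,p4}}
components per intersection:
  A1: {{p2},{p3},{p1,p2},{p1,p3},{p2,p3},{p2,p4},{p3,p4},{p1,p2,p4},{p1,p3,p4}}
  A2: {{p1},{p3},{p1,p2},{p1,p3},{p1,p4},{p2,p3},{p3,p4},{p1,p2,p4},{p1,p3,p4}}
  A3: {{p1},{p2},{p4},{p1,p2},{p1,p3},{p1,p4},{p2,p3},{p2,p4},{p3,p4},{p1,p2,p4},{p1,p3,p4}}
  A12: {{p3},{p1,p3},{p2,p3},{p3,p4},{p1,p3,p4}} {{p1,p2},{p1,p2,p4}}
  A13: {{p2},{p1,p2},{p2,p3},{p2,p4},{p1,p2,p4}} {{p1,p3},{p3,p4},{p1,p3,p4}}
  A23: {{p1},{p1,p2},{p1,p3},{p1,p4},{p3,p4},{p1,p2,p4},{p1,p3,p4}} {{p2,p3}}
  A123: {{p1,p2},{p1,p2,p4}} {{p1,p3},{p3,p4},{p1,p3,p4}} {{p2,p3}}
C dims 3,6,3; δ0: rk 2, SNF 1^2; δ1: rk 3, SNF 1^3
Ȟ^0: (3−2)−0=1 ⇒ Z
Ȟ^1: (6−3)−2=1 ⇒ Z
Ȟ^2: (3−0)−3=0 ⇒ 0


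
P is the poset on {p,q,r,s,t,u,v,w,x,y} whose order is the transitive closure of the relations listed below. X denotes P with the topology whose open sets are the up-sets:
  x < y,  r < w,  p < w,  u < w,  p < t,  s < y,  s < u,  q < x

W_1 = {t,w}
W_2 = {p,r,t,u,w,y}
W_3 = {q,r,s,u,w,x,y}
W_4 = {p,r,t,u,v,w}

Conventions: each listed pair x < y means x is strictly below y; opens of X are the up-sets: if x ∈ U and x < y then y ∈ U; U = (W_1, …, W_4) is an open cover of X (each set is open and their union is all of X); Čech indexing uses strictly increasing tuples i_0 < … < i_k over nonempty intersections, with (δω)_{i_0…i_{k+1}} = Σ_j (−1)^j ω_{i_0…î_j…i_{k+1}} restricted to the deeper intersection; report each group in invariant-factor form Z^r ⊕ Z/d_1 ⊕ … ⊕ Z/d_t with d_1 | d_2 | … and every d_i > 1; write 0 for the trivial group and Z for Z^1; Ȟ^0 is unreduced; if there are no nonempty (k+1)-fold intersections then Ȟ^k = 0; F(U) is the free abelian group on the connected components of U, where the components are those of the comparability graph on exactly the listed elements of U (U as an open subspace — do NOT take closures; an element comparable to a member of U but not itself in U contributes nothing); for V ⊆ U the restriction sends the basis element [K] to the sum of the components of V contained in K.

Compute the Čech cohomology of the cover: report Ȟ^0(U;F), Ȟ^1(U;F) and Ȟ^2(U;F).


Ȟ^0 ≅ Z^2,  Ȟ^1 ≅ 0,  Ȟ^2 ≅ 0

nerve of the cover:
  W12={t,w} W13={w} W14={t,w} W23={r,u,w,y} W24={p,r,t,u,w} W34={r,u,w}
  W123={w} W124={t,w} W134={w} W234={r,u,w}
  W1234={w}
components per intersection:
  W1: {t} {w}
  W2: {p,r,t,u,w} {y}
  W3: {q,r,s,u,w,x,y}
  W4: {p,r,t,u,w} {v}
  W12: {t} {w}
  W13: {w}
  W14: {t} {w}
  W23: {r,u,w} {y}
  W24: {p,r,t,u,w}
  W34: {r,u,w}
  W123: {w}
  W124: {t} {w}
  W134: {w}
  W234: {r,u,w}
  W1234: {w}
C dims 7,9,5,1; δ0: rk 5, SNF 1^5; δ1: rk 4, SNF 1^4; δ2: rk 1, SNF 1^1
Ȟ^0 = (7 − 5) − 0 = 2, so Ȟ^0 ≅ Z^2
Ȟ^1 = (9 − 4) − 5 = 0, so Ȟ^1 ≅ 0
Ȟ^2 = (5 − 1) − 4 = 0, so Ȟ^2 ≅ 0


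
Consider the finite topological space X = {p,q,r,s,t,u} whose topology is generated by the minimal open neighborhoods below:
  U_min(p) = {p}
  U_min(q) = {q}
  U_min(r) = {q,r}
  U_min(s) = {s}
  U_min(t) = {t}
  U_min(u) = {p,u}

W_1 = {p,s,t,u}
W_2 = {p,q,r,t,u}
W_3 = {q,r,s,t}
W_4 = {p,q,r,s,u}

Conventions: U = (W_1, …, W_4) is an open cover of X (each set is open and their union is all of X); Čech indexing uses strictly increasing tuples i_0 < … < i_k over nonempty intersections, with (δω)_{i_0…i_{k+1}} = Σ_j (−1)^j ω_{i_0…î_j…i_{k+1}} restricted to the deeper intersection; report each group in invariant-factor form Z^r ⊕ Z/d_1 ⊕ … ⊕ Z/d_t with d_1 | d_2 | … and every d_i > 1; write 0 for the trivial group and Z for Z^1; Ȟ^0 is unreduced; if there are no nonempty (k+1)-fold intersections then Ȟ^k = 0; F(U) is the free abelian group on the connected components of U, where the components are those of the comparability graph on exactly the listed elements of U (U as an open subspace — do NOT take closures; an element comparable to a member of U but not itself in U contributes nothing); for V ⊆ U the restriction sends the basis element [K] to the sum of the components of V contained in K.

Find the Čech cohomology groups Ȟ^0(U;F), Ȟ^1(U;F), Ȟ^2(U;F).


nonempty overlaps:
  W12={p,t,u} W13={s,t} W14={p,s,u} W23={q,r,t} W24={p,q,r,u} W34={q,r,s}
  W123={t} W124={p,u} W134={s} W234={q,r}
components per intersection:
  W1: {p,u} {s} {t}
  W2: {p,u} {q,r} {t}
  W3: {q,r} {s} {t}
  W4: {p,u} {q,r} {s}
  W12: {p,u} {t}
  W13: {s} {t}
  W14: {p,u} {s}
  W23: {q,r} {t}
  W24: {p,u} {q,r}
  W34: {q,r} {s}
  W123: {t}
  W124: {p,u}
  W134: {s}
  W234: {q,r}
C dims 12,12,4; δ0: rk 8, SNF 1^8; δ1: rk 4, SNF 1^4
degree 0: 12−8−0 = 4 → Ȟ^0 ≅ Z^4
degree 1: 12−4−8 = 0 → Ȟ^1 ≅ 0
degree 2: 4−0−4 = 0 → Ȟ^2 ≅ 0

Ȟ^0 = Z^4, Ȟ^1 = 0 and Ȟ^2 = 0


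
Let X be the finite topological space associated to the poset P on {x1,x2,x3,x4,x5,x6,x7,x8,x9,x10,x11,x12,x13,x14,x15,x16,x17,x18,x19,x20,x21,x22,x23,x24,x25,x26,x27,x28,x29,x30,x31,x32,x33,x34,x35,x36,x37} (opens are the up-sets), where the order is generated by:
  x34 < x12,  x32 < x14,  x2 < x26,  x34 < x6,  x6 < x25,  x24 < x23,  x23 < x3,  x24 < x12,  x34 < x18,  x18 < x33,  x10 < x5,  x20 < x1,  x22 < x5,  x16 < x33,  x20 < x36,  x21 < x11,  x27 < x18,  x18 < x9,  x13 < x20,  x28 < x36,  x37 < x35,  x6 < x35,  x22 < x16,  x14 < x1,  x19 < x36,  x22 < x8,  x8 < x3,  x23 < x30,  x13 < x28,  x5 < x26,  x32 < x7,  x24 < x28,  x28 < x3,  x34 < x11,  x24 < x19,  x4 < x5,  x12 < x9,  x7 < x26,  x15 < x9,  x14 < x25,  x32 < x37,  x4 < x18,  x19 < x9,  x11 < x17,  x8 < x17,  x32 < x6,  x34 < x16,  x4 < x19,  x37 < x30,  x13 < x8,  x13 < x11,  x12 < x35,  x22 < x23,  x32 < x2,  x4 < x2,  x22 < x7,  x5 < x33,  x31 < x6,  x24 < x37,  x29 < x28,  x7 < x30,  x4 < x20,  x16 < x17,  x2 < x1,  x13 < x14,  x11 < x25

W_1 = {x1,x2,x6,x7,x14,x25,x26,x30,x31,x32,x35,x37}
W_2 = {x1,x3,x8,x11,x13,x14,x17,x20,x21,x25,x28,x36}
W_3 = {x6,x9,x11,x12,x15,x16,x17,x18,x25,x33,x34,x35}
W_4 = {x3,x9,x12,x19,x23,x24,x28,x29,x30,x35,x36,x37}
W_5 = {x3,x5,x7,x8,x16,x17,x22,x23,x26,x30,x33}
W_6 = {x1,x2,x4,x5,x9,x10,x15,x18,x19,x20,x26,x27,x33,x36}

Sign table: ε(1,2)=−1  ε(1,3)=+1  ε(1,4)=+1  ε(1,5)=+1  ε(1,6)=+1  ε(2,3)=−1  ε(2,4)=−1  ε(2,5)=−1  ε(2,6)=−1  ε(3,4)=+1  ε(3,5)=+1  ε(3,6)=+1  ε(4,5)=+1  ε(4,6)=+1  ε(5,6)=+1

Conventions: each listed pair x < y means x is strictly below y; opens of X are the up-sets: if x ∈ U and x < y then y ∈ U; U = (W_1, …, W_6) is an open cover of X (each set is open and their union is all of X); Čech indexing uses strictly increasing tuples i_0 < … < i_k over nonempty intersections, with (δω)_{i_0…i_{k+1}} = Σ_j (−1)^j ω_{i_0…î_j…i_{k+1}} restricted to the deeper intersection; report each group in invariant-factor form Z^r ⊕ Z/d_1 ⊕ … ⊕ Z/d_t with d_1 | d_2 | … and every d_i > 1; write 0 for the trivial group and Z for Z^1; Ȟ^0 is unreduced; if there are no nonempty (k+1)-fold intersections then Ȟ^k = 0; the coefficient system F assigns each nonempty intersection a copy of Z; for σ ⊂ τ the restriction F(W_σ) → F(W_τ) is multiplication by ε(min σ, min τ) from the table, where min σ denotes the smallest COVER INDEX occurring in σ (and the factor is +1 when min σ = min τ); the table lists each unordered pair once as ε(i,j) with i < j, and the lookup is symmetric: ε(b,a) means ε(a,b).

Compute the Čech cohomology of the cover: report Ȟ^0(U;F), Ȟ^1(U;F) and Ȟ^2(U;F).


nonempty intersections:
  W12={x1,x14,x25} W13={x6,x25,x35} W14={x30,x35,x37} W15={x7,x26,x30} W16={x1,x2,x26} W23={x11,x17,x25} W24={x3,x28,x36} W25={x3,x8,x17} W26={x1,x20,x36} W34={x9,x12,x35} W35={x16,x17,x33} W36={x9,x15,x18,x33} W45={x3,x23,x30} W46={x9,x19,x36} W56={x5,x26,x33}
  W123={x25} W126={x1} W134={x35} W145={x30} W156={x26} W235={x17} W245={x3} W246={x36} W346={x9} W356={x33}
C dims 6,15,10; δ0: rk 5, SNF 1^5; δ1: rk 10, SNF 1^9·2
Ȟ^0: (6−5)−0=1 ⇒ Z
Ȟ^1: (15−10)−5=0 ⇒ 0
Ȟ^2: (10−0)−10=0 plus torsion [2] ⇒ Z/2

Ȟ^0 = Z; Ȟ^1 = 0; Ȟ^2 = Z/2


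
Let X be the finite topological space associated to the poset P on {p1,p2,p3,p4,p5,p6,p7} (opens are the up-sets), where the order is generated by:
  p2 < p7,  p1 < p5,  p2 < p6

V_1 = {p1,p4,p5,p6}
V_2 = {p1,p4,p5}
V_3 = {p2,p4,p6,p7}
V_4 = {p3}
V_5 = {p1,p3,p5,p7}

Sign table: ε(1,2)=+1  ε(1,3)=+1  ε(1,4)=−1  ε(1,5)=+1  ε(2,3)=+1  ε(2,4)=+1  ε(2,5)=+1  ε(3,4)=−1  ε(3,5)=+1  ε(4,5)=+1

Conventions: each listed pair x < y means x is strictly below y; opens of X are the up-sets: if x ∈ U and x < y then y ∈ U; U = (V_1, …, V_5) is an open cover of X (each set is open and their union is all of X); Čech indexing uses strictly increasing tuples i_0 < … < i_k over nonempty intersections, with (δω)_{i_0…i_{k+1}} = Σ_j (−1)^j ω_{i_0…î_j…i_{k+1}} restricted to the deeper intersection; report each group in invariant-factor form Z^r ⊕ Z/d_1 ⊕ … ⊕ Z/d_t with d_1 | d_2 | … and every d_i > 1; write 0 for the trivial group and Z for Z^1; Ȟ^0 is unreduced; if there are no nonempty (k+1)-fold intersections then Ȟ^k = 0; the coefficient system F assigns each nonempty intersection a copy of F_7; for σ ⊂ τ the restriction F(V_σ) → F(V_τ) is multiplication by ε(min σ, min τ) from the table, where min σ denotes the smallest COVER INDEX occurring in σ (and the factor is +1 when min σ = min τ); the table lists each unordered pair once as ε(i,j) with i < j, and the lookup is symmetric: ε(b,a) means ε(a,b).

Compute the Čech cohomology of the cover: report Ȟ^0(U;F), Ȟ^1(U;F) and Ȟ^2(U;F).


Ȟ^0 = Z/7; Ȟ^1 = Z/7; Ȟ^2 = 0

nonempty intersections:
  V12={p1,p4,p5} V13={p4,p6} V15={p1,p5} V23={p4} V25={p1,p5} V35={p7} V45={p3}
  V123={p4} V125={p1,p5}
C dims 5,7,2; δ0: rk_F7 4; δ1: rk_F7 2
Ȟ^0: (5−4)−0=1 ⇒ Z/7
Ȟ^1: (7−2)−4=1 ⇒ Z/7
Ȟ^2: (2−0)−2=0 ⇒ 0


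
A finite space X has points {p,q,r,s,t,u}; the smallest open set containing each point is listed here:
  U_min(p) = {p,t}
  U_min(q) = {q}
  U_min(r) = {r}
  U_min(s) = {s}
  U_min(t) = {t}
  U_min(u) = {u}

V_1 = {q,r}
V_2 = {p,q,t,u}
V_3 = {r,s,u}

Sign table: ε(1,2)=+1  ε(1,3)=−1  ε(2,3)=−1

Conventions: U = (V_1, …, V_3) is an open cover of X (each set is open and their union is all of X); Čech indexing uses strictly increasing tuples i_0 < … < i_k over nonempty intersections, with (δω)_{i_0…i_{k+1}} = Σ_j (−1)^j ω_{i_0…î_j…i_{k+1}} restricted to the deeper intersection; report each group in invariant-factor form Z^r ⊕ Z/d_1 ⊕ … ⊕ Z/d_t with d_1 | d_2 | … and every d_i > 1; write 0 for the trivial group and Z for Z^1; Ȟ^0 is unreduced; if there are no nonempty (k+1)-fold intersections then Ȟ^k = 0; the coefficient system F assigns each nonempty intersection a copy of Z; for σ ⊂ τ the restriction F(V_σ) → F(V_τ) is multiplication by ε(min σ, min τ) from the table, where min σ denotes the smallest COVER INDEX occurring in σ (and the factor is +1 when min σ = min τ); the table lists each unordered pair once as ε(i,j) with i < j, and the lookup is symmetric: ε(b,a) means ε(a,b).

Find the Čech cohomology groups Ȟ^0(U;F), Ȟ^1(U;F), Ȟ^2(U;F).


nonempty overlaps:
  V12={q} V13={r} V23={u}
C dims 3,3; δ0: rk 2, SNF 1^2
degree 0: 3−2−0 = 1 → Ȟ^0 ≅ Z
degree 1: 3−0−2 = 1 → Ȟ^1 ≅ Z
degree 2: 0−0−0 = 0 → Ȟ^2 ≅ 0

Ȟ^0 = Z,  Ȟ^1 = Z,  Ȟ^2 = 0


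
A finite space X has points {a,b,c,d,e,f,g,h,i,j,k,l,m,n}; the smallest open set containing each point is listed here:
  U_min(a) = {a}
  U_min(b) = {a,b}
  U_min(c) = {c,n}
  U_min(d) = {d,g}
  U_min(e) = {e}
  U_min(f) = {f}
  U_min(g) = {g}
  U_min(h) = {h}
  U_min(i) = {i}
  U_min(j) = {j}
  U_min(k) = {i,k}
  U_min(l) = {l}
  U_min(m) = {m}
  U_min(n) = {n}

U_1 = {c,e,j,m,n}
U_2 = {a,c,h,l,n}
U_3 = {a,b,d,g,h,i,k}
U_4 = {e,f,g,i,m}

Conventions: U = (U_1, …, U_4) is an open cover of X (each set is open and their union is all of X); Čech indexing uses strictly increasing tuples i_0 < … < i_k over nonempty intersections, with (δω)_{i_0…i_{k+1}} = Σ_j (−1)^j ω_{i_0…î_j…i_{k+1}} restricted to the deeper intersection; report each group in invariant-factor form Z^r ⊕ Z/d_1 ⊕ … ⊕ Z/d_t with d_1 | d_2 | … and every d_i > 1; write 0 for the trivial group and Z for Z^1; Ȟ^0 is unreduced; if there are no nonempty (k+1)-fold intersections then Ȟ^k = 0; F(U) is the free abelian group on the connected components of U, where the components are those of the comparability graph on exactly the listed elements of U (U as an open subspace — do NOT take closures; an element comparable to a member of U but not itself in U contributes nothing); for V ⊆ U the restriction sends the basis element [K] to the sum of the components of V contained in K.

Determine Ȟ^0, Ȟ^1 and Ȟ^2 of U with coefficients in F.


Ȟ^0 ≅ Z^10, Ȟ^1 ≅ 0 and Ȟ^2 ≅ 0

nonempty intersections:
  U12={c,n} U14={e,m} U23={a,h} U34={g,i}
components per intersection:
  U1: {c,n} {e} {j} {m}
  U2: {a} {c,n} {h} {l}
  U3: {a,b} {d,g} {h} {i,k}
  U4: {e} {f} {g} {i} {m}
  U12: {c,n}
  U14: {e} {m}
  U23: {a} {h}
  U34: {g} {i}
C dims 17,7; δ0: rk 7, SNF 1^7
Ȟ^0: (17−7)−0=10 ⇒ Z^10
Ȟ^1: (7−0)−7=0 ⇒ 0
Ȟ^2: (0−0)−0=0 ⇒ 0


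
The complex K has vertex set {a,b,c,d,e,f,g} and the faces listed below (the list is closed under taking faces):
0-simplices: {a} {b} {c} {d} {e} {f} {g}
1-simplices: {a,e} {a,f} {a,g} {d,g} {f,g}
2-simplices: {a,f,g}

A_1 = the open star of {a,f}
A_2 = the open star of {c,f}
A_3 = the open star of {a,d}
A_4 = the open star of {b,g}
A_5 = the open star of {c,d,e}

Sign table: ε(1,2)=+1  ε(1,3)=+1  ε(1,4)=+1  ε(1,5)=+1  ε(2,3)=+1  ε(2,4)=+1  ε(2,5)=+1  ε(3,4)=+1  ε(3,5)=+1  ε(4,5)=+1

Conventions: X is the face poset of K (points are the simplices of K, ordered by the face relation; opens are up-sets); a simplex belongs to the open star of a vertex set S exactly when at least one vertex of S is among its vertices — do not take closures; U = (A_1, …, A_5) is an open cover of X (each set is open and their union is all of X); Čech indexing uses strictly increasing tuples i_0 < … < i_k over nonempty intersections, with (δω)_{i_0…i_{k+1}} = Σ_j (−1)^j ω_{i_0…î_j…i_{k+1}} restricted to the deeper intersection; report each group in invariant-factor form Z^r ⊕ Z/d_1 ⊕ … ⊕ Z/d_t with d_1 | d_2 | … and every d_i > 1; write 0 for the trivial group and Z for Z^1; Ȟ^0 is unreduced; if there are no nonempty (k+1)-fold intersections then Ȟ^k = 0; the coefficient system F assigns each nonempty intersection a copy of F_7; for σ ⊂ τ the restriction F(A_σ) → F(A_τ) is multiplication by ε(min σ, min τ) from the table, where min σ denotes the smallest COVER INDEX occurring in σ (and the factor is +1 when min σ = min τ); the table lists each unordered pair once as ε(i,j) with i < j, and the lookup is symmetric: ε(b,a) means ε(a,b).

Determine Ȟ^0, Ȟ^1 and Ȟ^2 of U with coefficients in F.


Ȟ^0 = Z/7; Ȟ^1 = Z/7; Ȟ^2 = 0

intersection data:
  A1={{a},{f},{a,e},{a,f},{a,g},{f,g},{a,f,g}} A2={{c},{f},{a,f},{f,g},{a,f,g}} A3={{a},{d},{a,e},{a,f},{a,g},{d,g},{a,f,g}} A4={{b},{g},{a,g},{d,g},{f,g},{a,f,g}} A5={{c},{d},{e},{a,e},{d,g}}
  A12={{f},{a,f},{f,g},{a,f,g}} A13={{a},{a,e},{a,f},{a,g},{a,f,g}} A14={{a,g},{f,g},{a,f,g}} A15={{a,e}} A23={{a,f},{a,f,g}} A24={{f,g},{a,f,g}} A25={{c}} A34={{a,g},{d,g},{a,f,g}} A35={{d},{a,e},{d,g}} A45={{d,g}}
  A123={{a,f},{a,f,g}} A124={{f,g},{a,f,g}} A134={{a,g},{a,f,g}} A135={{a,e}} A234={{a,f,g}} A345={{d,g}}
  A1234={{a,f,g}}
C dims 5,10,6,1; δ0: rk_F7 4; δ1: rk_F7 5; δ2: rk_F7 1
Ȟ^0 = (5 − 4) − 0 = 1, so Ȟ^0 ≅ Z/7
Ȟ^1 = (10 − 5) − 4 = 1, so Ȟ^1 ≅ Z/7
Ȟ^2 = (6 − 1) − 5 = 0, so Ȟ^2 ≅ 0


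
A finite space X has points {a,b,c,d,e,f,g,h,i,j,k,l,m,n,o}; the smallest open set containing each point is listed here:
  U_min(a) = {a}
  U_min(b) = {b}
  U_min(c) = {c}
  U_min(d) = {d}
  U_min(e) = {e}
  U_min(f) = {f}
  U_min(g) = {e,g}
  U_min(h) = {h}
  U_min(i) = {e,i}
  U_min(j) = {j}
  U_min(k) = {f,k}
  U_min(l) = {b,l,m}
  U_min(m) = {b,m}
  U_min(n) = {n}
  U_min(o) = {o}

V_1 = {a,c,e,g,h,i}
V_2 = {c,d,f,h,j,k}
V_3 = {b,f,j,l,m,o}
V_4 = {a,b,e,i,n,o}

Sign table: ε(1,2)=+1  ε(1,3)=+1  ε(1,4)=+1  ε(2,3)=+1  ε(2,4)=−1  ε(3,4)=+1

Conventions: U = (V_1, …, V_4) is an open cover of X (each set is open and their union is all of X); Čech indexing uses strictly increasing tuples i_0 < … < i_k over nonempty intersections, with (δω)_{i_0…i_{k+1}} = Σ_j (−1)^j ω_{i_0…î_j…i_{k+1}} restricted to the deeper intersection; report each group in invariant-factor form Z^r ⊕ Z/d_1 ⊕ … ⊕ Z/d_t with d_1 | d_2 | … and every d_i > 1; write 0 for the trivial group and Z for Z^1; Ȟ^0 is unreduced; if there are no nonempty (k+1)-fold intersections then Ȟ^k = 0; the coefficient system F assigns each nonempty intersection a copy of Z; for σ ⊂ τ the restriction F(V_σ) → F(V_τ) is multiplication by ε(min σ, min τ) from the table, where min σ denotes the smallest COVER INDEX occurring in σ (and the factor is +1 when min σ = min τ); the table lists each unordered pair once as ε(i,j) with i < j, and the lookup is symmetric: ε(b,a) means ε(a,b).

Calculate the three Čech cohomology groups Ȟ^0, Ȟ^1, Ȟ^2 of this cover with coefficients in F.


intersection data:
  V12={c,h} V14={a,e,i} V23={f,j} V34={b,o}
C dims 4,4; δ0: rk 3, SNF 1^3
Ȟ^0 = (4 − 3) − 0 = 1, so Ȟ^0 ≅ Z
Ȟ^1 = (4 − 0) − 3 = 1, so Ȟ^1 ≅ Z
Ȟ^2 = (0 − 0) − 0 = 0, so Ȟ^2 ≅ 0

Ȟ^0(U;F) ≅ Z, Ȟ^1(U;F) ≅ Z and Ȟ^2(U;F) ≅ 0


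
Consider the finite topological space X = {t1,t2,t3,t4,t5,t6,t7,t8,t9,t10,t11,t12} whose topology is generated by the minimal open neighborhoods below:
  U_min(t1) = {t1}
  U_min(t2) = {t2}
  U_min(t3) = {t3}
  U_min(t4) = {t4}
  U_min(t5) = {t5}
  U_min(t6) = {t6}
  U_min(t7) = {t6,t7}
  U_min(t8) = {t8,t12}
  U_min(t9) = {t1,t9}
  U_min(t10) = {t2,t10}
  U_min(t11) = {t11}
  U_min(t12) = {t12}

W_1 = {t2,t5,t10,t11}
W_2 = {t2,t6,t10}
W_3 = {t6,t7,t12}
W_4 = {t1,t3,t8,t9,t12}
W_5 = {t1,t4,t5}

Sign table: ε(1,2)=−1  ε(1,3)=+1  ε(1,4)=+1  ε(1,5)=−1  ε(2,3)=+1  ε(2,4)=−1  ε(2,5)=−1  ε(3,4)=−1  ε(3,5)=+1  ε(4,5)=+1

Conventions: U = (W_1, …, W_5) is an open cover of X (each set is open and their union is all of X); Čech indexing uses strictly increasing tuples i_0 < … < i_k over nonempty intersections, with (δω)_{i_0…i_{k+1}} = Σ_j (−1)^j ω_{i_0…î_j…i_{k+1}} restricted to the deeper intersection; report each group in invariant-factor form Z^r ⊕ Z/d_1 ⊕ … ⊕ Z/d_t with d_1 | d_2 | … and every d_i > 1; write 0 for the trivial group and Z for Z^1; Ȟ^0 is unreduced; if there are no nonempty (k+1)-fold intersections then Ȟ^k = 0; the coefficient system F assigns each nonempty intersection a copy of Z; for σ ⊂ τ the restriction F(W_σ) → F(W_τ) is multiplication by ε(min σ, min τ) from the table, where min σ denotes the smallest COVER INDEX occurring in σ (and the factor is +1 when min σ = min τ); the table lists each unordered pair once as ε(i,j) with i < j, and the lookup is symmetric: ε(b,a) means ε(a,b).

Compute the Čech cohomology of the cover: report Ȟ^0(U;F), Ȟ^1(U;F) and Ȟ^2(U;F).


nonempty overlaps:
  W12={t2,t10} W15={t5} W23={t6} W34={t12} W45={t1}
C dims 5,5; δ0: rk 5, SNF 1^4·2
degree 0: 5−5−0 = 0 → Ȟ^0 ≅ 0
degree 1: 5−0−5 = 0 plus torsion [2] → Ȟ^1 ≅ Z/2
degree 2: 0−0−0 = 0 → Ȟ^2 ≅ 0

Ȟ^0 ≅ 0,  Ȟ^1 ≅ Z/2,  Ȟ^2 ≅ 0


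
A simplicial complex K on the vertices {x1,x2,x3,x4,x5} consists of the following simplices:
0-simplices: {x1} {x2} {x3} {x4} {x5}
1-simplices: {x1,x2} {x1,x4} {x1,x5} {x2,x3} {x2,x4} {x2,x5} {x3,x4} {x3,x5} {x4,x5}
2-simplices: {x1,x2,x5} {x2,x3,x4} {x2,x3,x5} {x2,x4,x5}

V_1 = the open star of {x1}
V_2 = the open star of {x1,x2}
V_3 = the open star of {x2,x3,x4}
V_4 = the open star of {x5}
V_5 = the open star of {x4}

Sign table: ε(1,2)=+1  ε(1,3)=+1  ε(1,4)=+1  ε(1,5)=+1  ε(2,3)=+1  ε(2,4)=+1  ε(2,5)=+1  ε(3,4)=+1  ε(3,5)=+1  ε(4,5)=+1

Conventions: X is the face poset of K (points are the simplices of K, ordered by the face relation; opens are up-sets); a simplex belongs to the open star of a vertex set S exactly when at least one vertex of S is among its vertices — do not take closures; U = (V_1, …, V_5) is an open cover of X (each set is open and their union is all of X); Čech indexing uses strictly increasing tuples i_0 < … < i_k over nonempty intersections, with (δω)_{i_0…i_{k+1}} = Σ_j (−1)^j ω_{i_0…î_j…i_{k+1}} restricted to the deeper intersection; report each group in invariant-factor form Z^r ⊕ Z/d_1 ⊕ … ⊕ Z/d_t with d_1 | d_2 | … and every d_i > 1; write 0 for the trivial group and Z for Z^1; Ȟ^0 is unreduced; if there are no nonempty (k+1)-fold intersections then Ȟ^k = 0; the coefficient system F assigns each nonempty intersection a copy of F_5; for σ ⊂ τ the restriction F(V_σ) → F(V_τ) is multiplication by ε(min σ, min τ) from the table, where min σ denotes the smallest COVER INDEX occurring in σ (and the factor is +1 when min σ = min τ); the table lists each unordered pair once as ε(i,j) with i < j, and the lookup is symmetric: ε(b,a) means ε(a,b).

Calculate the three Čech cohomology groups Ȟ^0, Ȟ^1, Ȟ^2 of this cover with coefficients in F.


Ȟ^0 = Z/5, Ȟ^1 = 0, Ȟ^2 = 0

nonempty overlaps:
  V1={{x1},{x1,x2},{x1,x4},{x1,x5},{x1,x2,x5}} V2={{x1},{x2},{x1,x2},{x1,x4},{x1,x5},{x2,x3},{x2,x4},{x2,x5},{x1,x2,x5},{x2,x3,x4},{x2,x3,x5},{x2,x4,x5}} V3={{x2},{x3},{x4},{x1,x2},{x1,x4},{x2,x3},{x2,x4},{x2,x5},{x3,x4},{x3,x5},{x4,x5},{x1,x2,x5},{x2,x3,x4},{x2,x3,x5},{x2,x4,x5}} V4={{x5},{x1,x5},{x2,x5},{x3,x5},{x4,x5},{x1,x2,x5},{x2,x3,x5},{x2,x4,x5}} V5={{x4},{x1,x4},{x2,x4},{x3,x4},{x4,x5},{x2,x3,x4},{x2,x4,x5}}
  V12={{x1},{x1,x2},{x1,x4},{x1,x5},{x1,x2,x5}} V13={{x1,x2},{x1,x4},{x1,x2,x5}} V14={{x1,x5},{x1,x2,x5}} V15={{x1,x4}} V23={{x2},{x1,x2},{x1,x4},{x2,x3},{x2,x4},{x2,x5},{x1,x2,x5},{x2,x3,x4},{x2,x3,x5},{x2,x4,x5}} V24={{x1,x5},{x2,x5},{x1,x2,x5},{x2,x3,x5},{x2,x4,x5}} V25={{x1,x4},{x2,x4},{x2,x3,x4},{x2,x4,x5}} V34={{x2,x5},{x3,x5},{x4,x5},{x1,x2,x5},{x2,x3,x5},{x2,x4,x5}} V35={{x4},{x1,x4},{x2,x4},{x3,x4},{x4,x5},{x2,x3,x4},{x2,x4,x5}} V45={{x4,x5},{x2,x4,x5}}
  V123={{x1,x2},{x1,x4},{x1,x2,x5}} V124={{x1,x5},{x1,x2,x5}} V125={{x1,x4}} V134={{x1,x2,x5}} V135={{x1,x4}} V234={{x2,x5},{x1,x2,x5},{x2,x3,x5},{x2,x4,x5}} V235={{x1,x4},{x2,x4},{x2,x3,x4},{x2,x4,x5}} V245={{x2,x4,x5}} V345={{x4,x5},{x2,x4,x5}}
  V1234={{x1,x2,x5}} V1235={{x1,x4}} V2345={{x2,x4,x5}}
C dims 5,10,9,3; δ0: rk_F5 4; δ1: rk_F5 6; δ2: rk_F5 3
degree 0: 5−4−0 = 1 → Ȟ^0 ≅ Z/5
degree 1: 10−6−4 = 0 → Ȟ^1 ≅ 0
degree 2: 9−3−6 = 0 → Ȟ^2 ≅ 0


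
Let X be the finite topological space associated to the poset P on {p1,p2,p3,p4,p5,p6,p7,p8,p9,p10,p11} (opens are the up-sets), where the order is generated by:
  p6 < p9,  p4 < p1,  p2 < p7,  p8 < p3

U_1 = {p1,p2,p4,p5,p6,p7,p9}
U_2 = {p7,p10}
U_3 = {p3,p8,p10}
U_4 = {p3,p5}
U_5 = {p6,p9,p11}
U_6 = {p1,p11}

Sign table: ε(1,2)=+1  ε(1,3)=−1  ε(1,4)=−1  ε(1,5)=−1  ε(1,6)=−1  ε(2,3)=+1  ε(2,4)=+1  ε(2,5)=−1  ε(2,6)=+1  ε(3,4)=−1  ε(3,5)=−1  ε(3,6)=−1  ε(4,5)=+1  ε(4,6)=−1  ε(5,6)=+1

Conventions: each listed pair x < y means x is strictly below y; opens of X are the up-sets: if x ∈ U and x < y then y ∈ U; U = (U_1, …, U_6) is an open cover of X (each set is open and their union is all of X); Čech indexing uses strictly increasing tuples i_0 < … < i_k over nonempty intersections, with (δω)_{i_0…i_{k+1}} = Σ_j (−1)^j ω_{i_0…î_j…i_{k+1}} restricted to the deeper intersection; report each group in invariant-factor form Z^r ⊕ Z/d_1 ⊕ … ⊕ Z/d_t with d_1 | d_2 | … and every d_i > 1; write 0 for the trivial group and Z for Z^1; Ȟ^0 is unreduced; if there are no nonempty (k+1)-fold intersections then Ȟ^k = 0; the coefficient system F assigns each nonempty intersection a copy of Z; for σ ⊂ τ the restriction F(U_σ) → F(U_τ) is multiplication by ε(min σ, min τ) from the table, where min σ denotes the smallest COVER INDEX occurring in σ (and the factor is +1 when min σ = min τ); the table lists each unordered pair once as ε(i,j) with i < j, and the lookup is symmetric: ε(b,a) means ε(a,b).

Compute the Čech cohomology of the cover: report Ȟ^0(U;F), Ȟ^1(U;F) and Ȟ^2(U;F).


cover nerve:
  U12={p7} U14={p5} U15={p6,p9} U16={p1} U23={p10} U34={p3} U56={p11}
C dims 6,7; δ0: rk 5, SNF 1^5
Ȟ^0: (6−5)−0=1 ⇒ Z
Ȟ^1: (7−0)−5=2 ⇒ Z^2
Ȟ^2: (0−0)−0=0 ⇒ 0

Ȟ^0 ≅ Z,  Ȟ^1 ≅ Z^2,  Ȟ^2 ≅ 0


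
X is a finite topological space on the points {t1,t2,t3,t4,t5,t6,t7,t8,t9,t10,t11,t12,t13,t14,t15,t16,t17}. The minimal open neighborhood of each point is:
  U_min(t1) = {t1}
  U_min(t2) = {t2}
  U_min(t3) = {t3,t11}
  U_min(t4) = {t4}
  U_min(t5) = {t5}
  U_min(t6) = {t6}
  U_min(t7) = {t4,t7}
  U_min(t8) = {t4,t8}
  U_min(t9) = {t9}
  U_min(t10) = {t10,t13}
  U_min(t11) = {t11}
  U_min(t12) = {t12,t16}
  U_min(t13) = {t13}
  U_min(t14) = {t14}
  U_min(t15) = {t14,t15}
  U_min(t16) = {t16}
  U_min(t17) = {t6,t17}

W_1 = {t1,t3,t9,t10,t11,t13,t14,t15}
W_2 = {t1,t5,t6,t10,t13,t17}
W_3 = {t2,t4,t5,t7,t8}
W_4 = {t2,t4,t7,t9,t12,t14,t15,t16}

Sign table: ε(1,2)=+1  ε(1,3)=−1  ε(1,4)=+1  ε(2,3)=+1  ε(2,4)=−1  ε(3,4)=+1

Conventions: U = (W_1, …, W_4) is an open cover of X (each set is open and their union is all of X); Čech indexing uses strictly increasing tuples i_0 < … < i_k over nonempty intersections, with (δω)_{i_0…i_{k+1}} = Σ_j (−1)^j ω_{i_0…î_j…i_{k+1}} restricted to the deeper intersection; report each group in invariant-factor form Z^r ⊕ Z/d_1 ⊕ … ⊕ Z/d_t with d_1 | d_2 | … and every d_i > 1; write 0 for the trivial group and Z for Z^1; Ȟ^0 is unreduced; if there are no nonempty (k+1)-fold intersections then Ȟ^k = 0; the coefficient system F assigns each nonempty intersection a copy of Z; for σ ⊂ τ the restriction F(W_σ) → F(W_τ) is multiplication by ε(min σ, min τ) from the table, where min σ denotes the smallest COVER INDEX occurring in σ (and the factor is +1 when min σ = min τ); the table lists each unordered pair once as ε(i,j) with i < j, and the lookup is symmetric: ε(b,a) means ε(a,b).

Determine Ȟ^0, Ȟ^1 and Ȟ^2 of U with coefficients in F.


Ȟ^0 ≅ Z, Ȟ^1 ≅ Z, Ȟ^2 ≅ 0

nonempty intersections:
  W12={t1,t10,t13} W14={t9,t14,t15} W23={t5} W34={t2,t4,t7}
C dims 4,4; δ0: rk 3, SNF 1^3
Ȟ^0: (4−3)−0=1 ⇒ Z
Ȟ^1: (4−0)−3=1 ⇒ Z
Ȟ^2: (0−0)−0=0 ⇒ 0


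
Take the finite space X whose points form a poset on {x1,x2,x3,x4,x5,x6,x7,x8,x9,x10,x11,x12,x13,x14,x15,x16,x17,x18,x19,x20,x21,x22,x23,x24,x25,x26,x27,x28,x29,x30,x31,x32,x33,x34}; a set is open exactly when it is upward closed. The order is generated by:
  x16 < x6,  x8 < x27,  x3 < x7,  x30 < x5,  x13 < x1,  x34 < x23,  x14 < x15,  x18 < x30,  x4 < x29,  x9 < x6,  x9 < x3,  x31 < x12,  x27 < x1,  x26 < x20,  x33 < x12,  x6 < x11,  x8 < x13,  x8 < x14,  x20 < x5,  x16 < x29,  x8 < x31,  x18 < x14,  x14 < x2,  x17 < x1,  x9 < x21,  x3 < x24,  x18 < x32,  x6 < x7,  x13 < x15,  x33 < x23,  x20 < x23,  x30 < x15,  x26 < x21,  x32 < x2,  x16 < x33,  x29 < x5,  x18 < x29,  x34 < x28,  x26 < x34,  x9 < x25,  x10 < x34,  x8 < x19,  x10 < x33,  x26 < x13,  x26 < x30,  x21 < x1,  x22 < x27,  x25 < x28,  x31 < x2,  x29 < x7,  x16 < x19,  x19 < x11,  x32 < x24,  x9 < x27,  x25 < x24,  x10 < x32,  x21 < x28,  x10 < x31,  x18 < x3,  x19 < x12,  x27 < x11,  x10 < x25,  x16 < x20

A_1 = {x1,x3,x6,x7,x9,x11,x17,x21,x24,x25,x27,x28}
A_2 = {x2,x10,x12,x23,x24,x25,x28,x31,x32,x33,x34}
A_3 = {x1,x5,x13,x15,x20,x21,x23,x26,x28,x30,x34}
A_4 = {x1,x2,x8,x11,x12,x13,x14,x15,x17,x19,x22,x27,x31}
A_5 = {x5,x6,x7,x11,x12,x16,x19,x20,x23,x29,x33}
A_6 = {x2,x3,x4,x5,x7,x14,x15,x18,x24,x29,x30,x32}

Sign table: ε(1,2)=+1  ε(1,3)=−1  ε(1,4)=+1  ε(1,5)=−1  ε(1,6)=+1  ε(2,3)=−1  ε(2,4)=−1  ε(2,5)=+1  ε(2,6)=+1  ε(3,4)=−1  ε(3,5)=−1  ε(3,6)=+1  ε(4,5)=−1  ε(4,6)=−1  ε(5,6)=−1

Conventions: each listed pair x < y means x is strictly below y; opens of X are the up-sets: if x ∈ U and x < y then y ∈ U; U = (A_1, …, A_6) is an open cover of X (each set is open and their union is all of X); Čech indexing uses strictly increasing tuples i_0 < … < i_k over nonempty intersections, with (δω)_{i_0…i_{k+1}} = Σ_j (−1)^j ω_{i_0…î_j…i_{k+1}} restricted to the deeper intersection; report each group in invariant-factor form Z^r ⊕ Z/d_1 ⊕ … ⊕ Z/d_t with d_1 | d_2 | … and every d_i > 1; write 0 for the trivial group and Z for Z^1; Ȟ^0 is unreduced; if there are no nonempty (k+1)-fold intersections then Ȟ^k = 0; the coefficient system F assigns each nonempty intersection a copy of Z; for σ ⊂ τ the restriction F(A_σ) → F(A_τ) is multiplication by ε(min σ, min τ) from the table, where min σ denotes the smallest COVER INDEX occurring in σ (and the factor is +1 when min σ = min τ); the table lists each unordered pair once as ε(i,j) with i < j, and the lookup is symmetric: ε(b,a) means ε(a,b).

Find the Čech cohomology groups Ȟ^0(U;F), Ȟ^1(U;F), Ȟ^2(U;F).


nonempty overlaps:
  A12={x24,x25,x28} A13={x1,x21,x28} A14={x1,x11,x17,x27} A15={x6,x7,x11} A16={x3,x7,x24} A23={x23,x28,x34} A24={x2,x12,x31} A25={x12,x23,x33} A26={x2,x24,x32} A34={x1,x13,x15} A35={x5,x20,x23} A36={x5,x15,x30} A45={x11,x12,x19} A46={x2,x14,x15} A56={x5,x7,x29}
  A123={x28} A126={x24} A134={x1} A145={x11} A156={x7} A235={x23} A245={x12} A246={x2} A346={x15} A356={x5}
C dims 6,15,10; δ0: rk 6, SNF 1^5·2; δ1: rk 9, SNF 1^9
degree 0: 6−6−0 = 0 → Ȟ^0 ≅ 0
degree 1: 15−9−6 = 0 plus torsion [2] → Ȟ^1 ≅ Z/2
degree 2: 10−0−9 = 1 → Ȟ^2 ≅ Z

Ȟ^0 = 0,  Ȟ^1 = Z/2,  Ȟ^2 = Z


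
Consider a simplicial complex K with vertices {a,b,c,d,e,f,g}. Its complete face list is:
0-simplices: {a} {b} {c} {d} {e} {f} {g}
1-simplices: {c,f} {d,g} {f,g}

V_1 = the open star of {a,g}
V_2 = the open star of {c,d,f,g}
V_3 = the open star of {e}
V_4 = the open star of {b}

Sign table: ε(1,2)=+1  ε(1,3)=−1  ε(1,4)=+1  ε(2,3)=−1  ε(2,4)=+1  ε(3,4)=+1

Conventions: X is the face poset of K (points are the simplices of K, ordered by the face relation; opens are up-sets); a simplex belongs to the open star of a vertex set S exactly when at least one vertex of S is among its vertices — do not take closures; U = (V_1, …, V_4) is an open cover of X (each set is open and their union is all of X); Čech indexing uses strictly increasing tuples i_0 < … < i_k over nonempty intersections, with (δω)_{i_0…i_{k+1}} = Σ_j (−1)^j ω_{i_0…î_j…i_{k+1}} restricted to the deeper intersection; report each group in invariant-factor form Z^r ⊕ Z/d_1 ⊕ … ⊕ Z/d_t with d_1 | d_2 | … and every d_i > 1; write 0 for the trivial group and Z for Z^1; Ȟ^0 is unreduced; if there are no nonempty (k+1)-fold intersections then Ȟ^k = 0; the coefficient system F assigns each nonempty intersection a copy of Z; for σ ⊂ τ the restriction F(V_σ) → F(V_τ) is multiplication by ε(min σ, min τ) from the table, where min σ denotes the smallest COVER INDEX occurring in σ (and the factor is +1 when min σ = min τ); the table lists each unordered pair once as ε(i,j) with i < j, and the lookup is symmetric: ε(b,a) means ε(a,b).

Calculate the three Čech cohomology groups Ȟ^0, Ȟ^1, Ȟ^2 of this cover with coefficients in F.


Ȟ^0 ≅ Z^3; Ȟ^1 ≅ 0; Ȟ^2 ≅ 0

nonempty overlaps:
  V1={{a},{g},{d,g},{f,g}} V2={{c},{d},{f},{g},{c,f},{d,g},{f,g}} V3={{e}} V4={{b}}
  V12={{g},{d,g},{f,g}}
C dims 4,1; δ0: rk 1, SNF 1^1
degree 0: 4−1−0 = 3 → Ȟ^0 ≅ Z^3
degree 1: 1−0−1 = 0 → Ȟ^1 ≅ 0
degree 2: 0−0−0 = 0 → Ȟ^2 ≅ 0


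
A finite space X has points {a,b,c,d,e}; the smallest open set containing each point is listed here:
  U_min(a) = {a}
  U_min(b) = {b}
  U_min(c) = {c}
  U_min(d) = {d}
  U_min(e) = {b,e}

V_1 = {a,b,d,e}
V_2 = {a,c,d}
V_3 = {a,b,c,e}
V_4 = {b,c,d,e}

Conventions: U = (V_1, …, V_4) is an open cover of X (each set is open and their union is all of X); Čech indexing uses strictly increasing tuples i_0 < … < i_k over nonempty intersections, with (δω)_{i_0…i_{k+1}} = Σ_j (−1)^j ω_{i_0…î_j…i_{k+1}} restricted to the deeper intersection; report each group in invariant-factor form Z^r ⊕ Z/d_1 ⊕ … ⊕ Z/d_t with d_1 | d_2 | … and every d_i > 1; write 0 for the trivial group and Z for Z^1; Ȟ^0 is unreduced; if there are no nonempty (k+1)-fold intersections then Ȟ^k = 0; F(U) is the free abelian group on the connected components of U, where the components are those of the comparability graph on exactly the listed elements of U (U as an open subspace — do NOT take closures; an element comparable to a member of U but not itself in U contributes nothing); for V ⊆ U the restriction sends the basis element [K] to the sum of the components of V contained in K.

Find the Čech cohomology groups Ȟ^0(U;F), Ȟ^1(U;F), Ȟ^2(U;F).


nonempty intersections:
  V12={a,d} V13={a,b,e} V14={b,d,e} V23={a,c} V24={c,d} V34={b,c,e}
  V123={a} V124={d} V134={b,e} V234={c}
components per intersection:
  V1: {a} {b,e} {d}
  V2: {a} {c} {d}
  V3: {a} {b,e} {c}
  V4: {b,e} {c} {d}
  V12: {a} {d}
  V13: {a} {b,e}
  V14: {b,e} {d}
  V23: {a} {c}
  V24: {c} {d}
  V34: {b,e} {c}
  V123: {a}
  V124: {d}
  V134: {b,e}
  V234: {c}
C dims 12,12,4; δ0: rk 8, SNF 1^8; δ1: rk 4, SNF 1^4
Ȟ^0: (12−8)−0=4 ⇒ Z^4
Ȟ^1: (12−4)−8=0 ⇒ 0
Ȟ^2: (4−0)−4=0 ⇒ 0

Ȟ^0 ≅ Z^4,  Ȟ^1 ≅ 0,  Ȟ^2 ≅ 0


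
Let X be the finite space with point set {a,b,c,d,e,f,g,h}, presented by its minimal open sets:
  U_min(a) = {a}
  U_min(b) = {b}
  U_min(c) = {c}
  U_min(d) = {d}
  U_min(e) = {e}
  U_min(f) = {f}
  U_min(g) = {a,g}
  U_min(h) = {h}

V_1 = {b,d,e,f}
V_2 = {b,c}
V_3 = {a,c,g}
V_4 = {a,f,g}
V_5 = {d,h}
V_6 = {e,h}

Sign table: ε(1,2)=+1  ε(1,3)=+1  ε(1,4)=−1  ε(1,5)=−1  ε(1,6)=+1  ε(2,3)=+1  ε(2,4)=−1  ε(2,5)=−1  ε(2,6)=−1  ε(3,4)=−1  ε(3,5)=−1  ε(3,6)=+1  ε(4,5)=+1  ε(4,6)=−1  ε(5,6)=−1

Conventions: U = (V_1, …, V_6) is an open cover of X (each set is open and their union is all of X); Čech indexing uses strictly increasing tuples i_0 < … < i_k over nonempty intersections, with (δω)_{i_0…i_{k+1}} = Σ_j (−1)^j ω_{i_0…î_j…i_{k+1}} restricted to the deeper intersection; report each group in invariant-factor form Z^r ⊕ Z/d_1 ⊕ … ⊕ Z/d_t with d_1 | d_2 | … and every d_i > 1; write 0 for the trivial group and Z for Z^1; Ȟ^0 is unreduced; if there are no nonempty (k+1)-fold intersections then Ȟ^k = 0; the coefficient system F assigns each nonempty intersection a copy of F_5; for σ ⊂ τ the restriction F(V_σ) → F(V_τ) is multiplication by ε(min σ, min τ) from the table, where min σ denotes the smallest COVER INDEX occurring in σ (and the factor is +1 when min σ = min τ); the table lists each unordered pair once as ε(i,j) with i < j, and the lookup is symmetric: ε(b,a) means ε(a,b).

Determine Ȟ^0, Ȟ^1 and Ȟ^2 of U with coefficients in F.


nonempty intersections:
  V12={b} V14={f} V15={d} V16={e} V23={c} V34={a,g} V56={h}
C dims 6,7; δ0: rk_F5 5
Ȟ^0: (6−5)−0=1 ⇒ Z/5
Ȟ^1: (7−0)−5=2 ⇒ Z/5 ⊕ Z/5
Ȟ^2: (0−0)−0=0 ⇒ 0

Ȟ^0(U;F) ≅ Z/5,  Ȟ^1(U;F) ≅ Z/5 ⊕ Z/5,  Ȟ^2(U;F) ≅ 0


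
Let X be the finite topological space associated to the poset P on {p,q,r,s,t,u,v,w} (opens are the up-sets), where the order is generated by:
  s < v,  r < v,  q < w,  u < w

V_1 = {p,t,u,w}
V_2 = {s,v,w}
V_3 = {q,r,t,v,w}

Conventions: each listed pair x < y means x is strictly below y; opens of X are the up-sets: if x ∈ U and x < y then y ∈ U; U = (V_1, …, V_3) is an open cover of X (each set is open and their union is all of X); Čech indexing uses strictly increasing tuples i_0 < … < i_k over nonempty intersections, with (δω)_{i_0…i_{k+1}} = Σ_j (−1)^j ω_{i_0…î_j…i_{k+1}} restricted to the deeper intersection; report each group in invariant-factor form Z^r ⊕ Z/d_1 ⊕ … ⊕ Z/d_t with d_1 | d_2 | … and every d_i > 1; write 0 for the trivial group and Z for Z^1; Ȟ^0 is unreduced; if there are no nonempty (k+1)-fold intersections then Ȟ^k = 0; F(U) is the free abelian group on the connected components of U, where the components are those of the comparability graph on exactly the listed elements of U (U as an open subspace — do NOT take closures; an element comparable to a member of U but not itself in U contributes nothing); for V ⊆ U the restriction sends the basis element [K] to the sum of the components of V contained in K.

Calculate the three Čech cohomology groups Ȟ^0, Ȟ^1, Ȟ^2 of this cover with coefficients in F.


nerve of the cover:
  V12={w} V13={t,w} V23={v,w}
  V123={w}
components per intersection:
  V1: {p} {t} {u,w}
  V2: {s,v} {w}
  V3: {q,w} {r,v} {t}
  V12: {w}
  V13: {t} {w}
  V23: {v} {w}
  V123: {w}
C dims 8,5,1; δ0: rk 4, SNF 1^4; δ1: rk 1, SNF 1^1
Ȟ^0 = (8 − 4) − 0 = 4, so Ȟ^0 ≅ Z^4
Ȟ^1 = (5 − 1) − 4 = 0, so Ȟ^1 ≅ 0
Ȟ^2 = (1 − 0) − 1 = 0, so Ȟ^2 ≅ 0

Ȟ^0 ≅ Z^4; Ȟ^1 ≅ 0; Ȟ^2 ≅ 0


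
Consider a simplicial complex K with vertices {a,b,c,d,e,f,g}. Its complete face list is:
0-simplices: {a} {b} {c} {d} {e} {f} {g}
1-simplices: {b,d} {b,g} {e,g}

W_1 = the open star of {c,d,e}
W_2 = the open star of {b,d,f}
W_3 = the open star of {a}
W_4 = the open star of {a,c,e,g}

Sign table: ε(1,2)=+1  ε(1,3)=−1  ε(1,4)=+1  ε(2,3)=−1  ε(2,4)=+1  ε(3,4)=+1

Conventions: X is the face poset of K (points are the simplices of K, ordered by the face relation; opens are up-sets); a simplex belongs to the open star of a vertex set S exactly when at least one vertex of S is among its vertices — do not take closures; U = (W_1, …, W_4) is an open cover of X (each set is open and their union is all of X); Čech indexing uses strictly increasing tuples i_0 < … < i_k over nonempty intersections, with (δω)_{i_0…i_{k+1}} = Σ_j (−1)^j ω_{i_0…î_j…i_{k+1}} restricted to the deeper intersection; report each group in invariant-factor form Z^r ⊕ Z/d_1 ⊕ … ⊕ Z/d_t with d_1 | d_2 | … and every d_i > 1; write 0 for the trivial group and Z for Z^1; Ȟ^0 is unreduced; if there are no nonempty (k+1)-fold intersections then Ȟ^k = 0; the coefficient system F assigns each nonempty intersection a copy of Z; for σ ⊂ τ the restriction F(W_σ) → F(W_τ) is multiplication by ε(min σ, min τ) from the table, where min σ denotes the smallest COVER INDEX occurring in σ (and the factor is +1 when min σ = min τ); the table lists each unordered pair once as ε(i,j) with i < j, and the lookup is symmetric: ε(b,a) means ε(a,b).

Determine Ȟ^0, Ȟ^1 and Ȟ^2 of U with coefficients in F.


Ȟ^0 = Z,  Ȟ^1 = Z,  Ȟ^2 = 0

cover nerve:
  W1={{c},{d},{e},{b,d},{e,g}} W2={{b},{d},{f},{b,d},{b,g}} W3={{a}} W4={{a},{c},{e},{g},{b,g},{e,g}}
  W12={{d},{b,d}} W14={{c},{e},{e,g}} W24={{b,g}} W34={{a}}
C dims 4,4; δ0: rk 3, SNF 1^3
Ȟ^0: (4−3)−0=1 ⇒ Z
Ȟ^1: (4−0)−3=1 ⇒ Z
Ȟ^2: (0−0)−0=0 ⇒ 0
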